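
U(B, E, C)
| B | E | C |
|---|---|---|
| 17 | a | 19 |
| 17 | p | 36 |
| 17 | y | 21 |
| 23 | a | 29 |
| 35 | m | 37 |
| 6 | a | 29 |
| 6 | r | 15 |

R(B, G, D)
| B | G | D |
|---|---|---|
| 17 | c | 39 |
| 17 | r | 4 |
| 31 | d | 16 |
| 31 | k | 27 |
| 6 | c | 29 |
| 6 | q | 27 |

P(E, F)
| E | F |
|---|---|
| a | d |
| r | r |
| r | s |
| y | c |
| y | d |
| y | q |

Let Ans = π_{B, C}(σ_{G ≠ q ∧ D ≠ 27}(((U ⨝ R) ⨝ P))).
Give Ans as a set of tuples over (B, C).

{(17, 19), (17, 21), (6, 15), (6, 29)}

Natural join on B: {(17, a, 19, c, 39), (17, a, 19, r, 4), (17, p, 36, c, 39), (17, p, 36, r, 4), (17, y, 21, c, 39), (17, y, 21, r, 4), (6, a, 29, c, 29), (6, a, 29, q, 27), (6, r, 15, c, 29), (6, r, 15, q, 27)}
Natural join on E: {(17, a, 19, c, 39, d), (17, a, 19, r, 4, d), (17, y, 21, c, 39, c), (17, y, 21, c, 39, d), (17, y, 21, c, 39, q), (17, y, 21, r, 4, c), (17, y, 21, r, 4, d), (17, y, 21, r, 4, q), (6, a, 29, c, 29, d), (6, a, 29, q, 27, d), (6, r, 15, c, 29, r), (6, r, 15, c, 29, s), (6, r, 15, q, 27, r), (6, r, 15, q, 27, s)}
σ[G ≠ q ∧ D ≠ 27]: keep tuples satisfying G ≠ q ∧ D ≠ 27 → {(17, a, 19, c, 39, d), (17, a, 19, r, 4, d), (17, y, 21, c, 39, c), (17, y, 21, c, 39, d), (17, y, 21, c, 39, q), (17, y, 21, r, 4, c), (17, y, 21, r, 4, d), (17, y, 21, r, 4, q), (6, a, 29, c, 29, d), (6, r, 15, c, 29, r), (6, r, 15, c, 29, s)}
Keep only column(s) B, C (7 duplicate(s) eliminated): {(17, 19), (17, 21), (6, 15), (6, 29)}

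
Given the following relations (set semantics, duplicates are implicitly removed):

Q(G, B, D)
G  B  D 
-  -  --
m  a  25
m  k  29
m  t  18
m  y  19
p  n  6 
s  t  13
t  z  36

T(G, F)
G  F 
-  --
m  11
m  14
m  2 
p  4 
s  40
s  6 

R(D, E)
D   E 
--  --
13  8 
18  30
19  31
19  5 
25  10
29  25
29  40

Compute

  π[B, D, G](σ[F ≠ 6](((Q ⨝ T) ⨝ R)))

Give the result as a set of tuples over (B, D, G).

Q ⋈ T (natural join on G): {(m, a, 25, 11), (m, a, 25, 14), (m, a, 25, 2), (m, k, 29, 11), (m, k, 29, 14), (m, k, 29, 2), (m, t, 18, 11), (m, t, 18, 14), (m, t, 18, 2), (m, y, 19, 11), (m, y, 19, 14), (m, y, 19, 2), (p, n, 6, 4), (s, t, 13, 40), (s, t, 13, 6)}
(Q ⨝ T) ⋈ R (natural join on D): {(m, a, 25, 11, 10), (m, a, 25, 14, 10), (m, a, 25, 2, 10), (m, k, 29, 11, 25), (m, k, 29, 11, 40), (m, k, 29, 14, 25), (m, k, 29, 14, 40), (m, k, 29, 2, 25), (m, k, 29, 2, 40), (m, t, 18, 11, 30), (m, t, 18, 14, 30), (m, t, 18, 2, 30), (m, y, 19, 11, 31), (m, y, 19, 11, 5), (m, y, 19, 14, 31), (m, y, 19, 14, 5), (m, y, 19, 2, 31), (m, y, 19, 2, 5), (s, t, 13, 40, 8), (s, t, 13, 6, 8)}
σ[F ≠ 6]: keep tuples satisfying F ≠ 6 → {(m, a, 25, 11, 10), (m, a, 25, 14, 10), (m, a, 25, 2, 10), (m, k, 29, 11, 25), (m, k, 29, 11, 40), (m, k, 29, 14, 25), (m, k, 29, 14, 40), (m, k, 29, 2, 25), (m, k, 29, 2, 40), (m, t, 18, 11, 30), (m, t, 18, 14, 30), (m, t, 18, 2, 30), (m, y, 19, 11, 31), (m, y, 19, 11, 5), (m, y, 19, 14, 31), (m, y, 19, 14, 5), (m, y, 19, 2, 31), (m, y, 19, 2, 5), (s, t, 13, 40, 8)}
Projecting to B, D, G (14 duplicate(s) eliminated): {(a, 25, m), (k, 29, m), (t, 13, s), (t, 18, m), (y, 19, m)}

{(a, 25, m), (k, 29, m), (t, 13, s), (t, 18, m), (y, 19, m)}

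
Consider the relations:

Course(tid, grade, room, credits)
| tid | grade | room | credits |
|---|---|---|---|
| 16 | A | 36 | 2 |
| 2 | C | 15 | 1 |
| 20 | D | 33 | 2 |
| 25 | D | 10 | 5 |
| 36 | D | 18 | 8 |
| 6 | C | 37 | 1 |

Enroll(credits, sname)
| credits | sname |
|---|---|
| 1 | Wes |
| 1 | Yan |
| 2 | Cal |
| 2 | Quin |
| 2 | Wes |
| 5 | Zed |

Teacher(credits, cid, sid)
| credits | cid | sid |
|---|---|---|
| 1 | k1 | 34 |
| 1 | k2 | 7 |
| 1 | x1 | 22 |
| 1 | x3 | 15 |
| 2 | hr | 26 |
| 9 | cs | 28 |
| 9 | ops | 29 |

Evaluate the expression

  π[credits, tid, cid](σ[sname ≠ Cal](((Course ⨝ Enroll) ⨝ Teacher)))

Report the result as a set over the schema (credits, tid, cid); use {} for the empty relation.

Joining Course and Enroll on credits yields {(16, A, 36, 2, Cal), (16, A, 36, 2, Quin), (16, A, 36, 2, Wes), (2, C, 15, 1, Wes), (2, C, 15, 1, Yan), (20, D, 33, 2, Cal), (20, D, 33, 2, Quin), (20, D, 33, 2, Wes), (25, D, 10, 5, Zed), (6, C, 37, 1, Wes), (6, C, 37, 1, Yan)}.
Joining (Course ⨝ Enroll) and Teacher on credits yields {(16, A, 36, 2, Cal, hr, 26), (16, A, 36, 2, Quin, hr, 26), (16, A, 36, 2, Wes, hr, 26), (2, C, 15, 1, Wes, k1, 34), (2, C, 15, 1, Wes, k2, 7), (2, C, 15, 1, Wes, x1, 22), (2, C, 15, 1, Wes, x3, 15), (2, C, 15, 1, Yan, k1, 34), (2, C, 15, 1, Yan, k2, 7), (2, C, 15, 1, Yan, x1, 22), (2, C, 15, 1, Yan, x3, 15), (20, D, 33, 2, Cal, hr, 26), (20, D, 33, 2, Quin, hr, 26), (20, D, 33, 2, Wes, hr, 26), (6, C, 37, 1, Wes, k1, 34), (6, C, 37, 1, Wes, k2, 7), (6, C, 37, 1, Wes, x1, 22), (6, C, 37, 1, Wes, x3, 15), (6, C, 37, 1, Yan, k1, 34), (6, C, 37, 1, Yan, k2, 7), (6, C, 37, 1, Yan, x1, 22), (6, C, 37, 1, Yan, x3, 15)}.
Selection sname ≠ Cal: {(16, A, 36, 2, Quin, hr, 26), (16, A, 36, 2, Wes, hr, 26), (2, C, 15, 1, Wes, k1, 34), (2, C, 15, 1, Wes, k2, 7), (2, C, 15, 1, Wes, x1, 22), (2, C, 15, 1, Wes, x3, 15), (2, C, 15, 1, Yan, k1, 34), (2, C, 15, 1, Yan, k2, 7), (2, C, 15, 1, Yan, x1, 22), (2, C, 15, 1, Yan, x3, 15), (20, D, 33, 2, Quin, hr, 26), (20, D, 33, 2, Wes, hr, 26), (6, C, 37, 1, Wes, k1, 34), (6, C, 37, 1, Wes, k2, 7), (6, C, 37, 1, Wes, x1, 22), (6, C, 37, 1, Wes, x3, 15), (6, C, 37, 1, Yan, k1, 34), (6, C, 37, 1, Yan, k2, 7), (6, C, 37, 1, Yan, x1, 22), (6, C, 37, 1, Yan, x3, 15)}
Keep only column(s) credits, tid, cid (10 duplicate(s) eliminated): {(1, 2, k1), (1, 2, k2), (1, 2, x1), (1, 2, x3), (1, 6, k1), (1, 6, k2), (1, 6, x1), (1, 6, x3), (2, 16, hr), (2, 20, hr)}

{(1, 2, k1), (1, 2, k2), (1, 2, x1), (1, 2, x3), (1, 6, k1), (1, 6, k2), (1, 6, x1), (1, 6, x3), (2, 16, hr), (2, 20, hr)}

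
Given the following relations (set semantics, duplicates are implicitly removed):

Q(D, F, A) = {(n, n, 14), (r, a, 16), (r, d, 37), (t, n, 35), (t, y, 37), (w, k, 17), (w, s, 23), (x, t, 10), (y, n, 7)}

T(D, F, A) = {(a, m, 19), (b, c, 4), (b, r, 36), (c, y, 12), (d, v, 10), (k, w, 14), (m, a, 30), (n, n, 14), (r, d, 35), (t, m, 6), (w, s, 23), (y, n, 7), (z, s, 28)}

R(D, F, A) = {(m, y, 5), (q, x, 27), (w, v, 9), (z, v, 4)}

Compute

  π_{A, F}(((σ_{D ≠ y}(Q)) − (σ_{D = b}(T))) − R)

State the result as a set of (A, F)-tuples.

σ[D ≠ y]: keep tuples satisfying D ≠ y → {(n, n, 14), (r, a, 16), (r, d, 37), (t, n, 35), (t, y, 37), (w, k, 17), (w, s, 23), (x, t, 10)}
σ[D = b]: keep tuples satisfying D = b → {(b, c, 4), (b, r, 36)}
Difference: {(n, n, 14), (r, a, 16), (r, d, 37), (t, n, 35), (t, y, 37), (w, k, 17), (w, s, 23), (x, t, 10)} with {(b, c, 4), (b, r, 36)} → {(n, n, 14), (r, a, 16), (r, d, 37), (t, n, 35), (t, y, 37), (w, k, 17), (w, s, 23), (x, t, 10)}
Difference: {(n, n, 14), (r, a, 16), (r, d, 37), (t, n, 35), (t, y, 37), (w, k, 17), (w, s, 23), (x, t, 10)} with {(m, y, 5), (q, x, 27), (w, v, 9), (z, v, 4)} → {(n, n, 14), (r, a, 16), (r, d, 37), (t, n, 35), (t, y, 37), (w, k, 17), (w, s, 23), (x, t, 10)}
π_{A, F} gives {(10, t), (14, n), (16, a), (17, k), (23, s), (35, n), (37, d), (37, y)}.

{(10, t), (14, n), (16, a), (17, k), (23, s), (35, n), (37, d), (37, y)}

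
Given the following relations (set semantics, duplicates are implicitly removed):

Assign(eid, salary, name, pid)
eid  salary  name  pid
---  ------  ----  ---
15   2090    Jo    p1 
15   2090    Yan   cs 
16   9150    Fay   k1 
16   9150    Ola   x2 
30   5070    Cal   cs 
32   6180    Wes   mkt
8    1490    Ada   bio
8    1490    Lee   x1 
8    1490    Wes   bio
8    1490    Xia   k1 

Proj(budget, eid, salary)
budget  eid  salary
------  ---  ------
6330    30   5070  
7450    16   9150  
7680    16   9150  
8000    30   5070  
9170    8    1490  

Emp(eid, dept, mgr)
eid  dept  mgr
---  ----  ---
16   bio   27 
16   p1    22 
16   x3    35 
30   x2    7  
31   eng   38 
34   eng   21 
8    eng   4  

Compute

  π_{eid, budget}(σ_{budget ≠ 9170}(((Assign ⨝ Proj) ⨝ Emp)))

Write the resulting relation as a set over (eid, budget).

Natural join on eid, salary: {(16, 9150, Fay, k1, 7450), (16, 9150, Fay, k1, 7680), (16, 9150, Ola, x2, 7450), (16, 9150, Ola, x2, 7680), (30, 5070, Cal, cs, 6330), (30, 5070, Cal, cs, 8000), (8, 1490, Ada, bio, 9170), (8, 1490, Lee, x1, 9170), (8, 1490, Wes, bio, 9170), (8, 1490, Xia, k1, 9170)}
Natural join on eid: {(16, 9150, Fay, k1, 7450, bio, 27), (16, 9150, Fay, k1, 7450, p1, 22), (16, 9150, Fay, k1, 7450, x3, 35), (16, 9150, Fay, k1, 7680, bio, 27), (16, 9150, Fay, k1, 7680, p1, 22), (16, 9150, Fay, k1, 7680, x3, 35), (16, 9150, Ola, x2, 7450, bio, 27), (16, 9150, Ola, x2, 7450, p1, 22), (16, 9150, Ola, x2, 7450, x3, 35), (16, 9150, Ola, x2, 7680, bio, 27), (16, 9150, Ola, x2, 7680, p1, 22), (16, 9150, Ola, x2, 7680, x3, 35), (30, 5070, Cal, cs, 6330, x2, 7), (30, 5070, Cal, cs, 8000, x2, 7), (8, 1490, Ada, bio, 9170, eng, 4), (8, 1490, Lee, x1, 9170, eng, 4), (8, 1490, Wes, bio, 9170, eng, 4), (8, 1490, Xia, k1, 9170, eng, 4)}
Filtering on budget ≠ 9170 leaves {(16, 9150, Fay, k1, 7450, bio, 27), (16, 9150, Fay, k1, 7450, p1, 22), (16, 9150, Fay, k1, 7450, x3, 35), (16, 9150, Fay, k1, 7680, bio, 27), (16, 9150, Fay, k1, 7680, p1, 22), (16, 9150, Fay, k1, 7680, x3, 35), (16, 9150, Ola, x2, 7450, bio, 27), (16, 9150, Ola, x2, 7450, p1, 22), (16, 9150, Ola, x2, 7450, x3, 35), (16, 9150, Ola, x2, 7680, bio, 27), (16, 9150, Ola, x2, 7680, p1, 22), (16, 9150, Ola, x2, 7680, x3, 35), (30, 5070, Cal, cs, 6330, x2, 7), (30, 5070, Cal, cs, 8000, x2, 7)}.
π[eid, budget]: project onto (eid, budget) (10 duplicate(s) eliminated) → {(16, 7450), (16, 7680), (30, 6330), (30, 8000)}

{(16, 7450), (16, 7680), (30, 6330), (30, 8000)}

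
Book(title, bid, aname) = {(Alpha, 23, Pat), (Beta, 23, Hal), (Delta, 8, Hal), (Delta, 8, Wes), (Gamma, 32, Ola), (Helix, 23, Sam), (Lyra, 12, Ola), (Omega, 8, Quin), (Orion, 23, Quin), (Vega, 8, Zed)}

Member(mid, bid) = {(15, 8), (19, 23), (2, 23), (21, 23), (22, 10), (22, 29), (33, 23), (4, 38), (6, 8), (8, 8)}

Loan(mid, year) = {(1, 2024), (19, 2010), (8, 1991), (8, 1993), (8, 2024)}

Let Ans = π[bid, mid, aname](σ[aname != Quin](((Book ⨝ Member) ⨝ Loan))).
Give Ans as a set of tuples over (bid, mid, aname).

Joining Book and Member on bid yields {(Alpha, 23, Pat, 19), (Alpha, 23, Pat, 2), (Alpha, 23, Pat, 21), (Alpha, 23, Pat, 33), (Beta, 23, Hal, 19), (Beta, 23, Hal, 2), (Beta, 23, Hal, 21), (Beta, 23, Hal, 33), (Delta, 8, Hal, 15), (Delta, 8, Hal, 6), (Delta, 8, Hal, 8), (Delta, 8, Wes, 15), (Delta, 8, Wes, 6), (Delta, 8, Wes, 8), (Helix, 23, Sam, 19), (Helix, 23, Sam, 2), (Helix, 23, Sam, 21), (Helix, 23, Sam, 33), (Omega, 8, Quin, 15), (Omega, 8, Quin, 6), (Omega, 8, Quin, 8), (Orion, 23, Quin, 19), (Orion, 23, Quin, 2), (Orion, 23, Quin, 21), (Orion, 23, Quin, 33), (Vega, 8, Zed, 15), (Vega, 8, Zed, 6), (Vega, 8, Zed, 8)}.
Joining (Book ⨝ Member) and Loan on mid yields {(Alpha, 23, Pat, 19, 2010), (Beta, 23, Hal, 19, 2010), (Delta, 8, Hal, 8, 1991), (Delta, 8, Hal, 8, 1993), (Delta, 8, Hal, 8, 2024), (Delta, 8, Wes, 8, 1991), (Delta, 8, Wes, 8, 1993), (Delta, 8, Wes, 8, 2024), (Helix, 23, Sam, 19, 2010), (Omega, 8, Quin, 8, 1991), (Omega, 8, Quin, 8, 1993), (Omega, 8, Quin, 8, 2024), (Orion, 23, Quin, 19, 2010), (Vega, 8, Zed, 8, 1991), (Vega, 8, Zed, 8, 1993), (Vega, 8, Zed, 8, 2024)}.
σ[aname != Quin]: keep tuples satisfying aname != Quin → {(Alpha, 23, Pat, 19, 2010), (Beta, 23, Hal, 19, 2010), (Delta, 8, Hal, 8, 1991), (Delta, 8, Hal, 8, 1993), (Delta, 8, Hal, 8, 2024), (Delta, 8, Wes, 8, 1991), (Delta, 8, Wes, 8, 1993), (Delta, 8, Wes, 8, 2024), (Helix, 23, Sam, 19, 2010), (Vega, 8, Zed, 8, 1991), (Vega, 8, Zed, 8, 1993), (Vega, 8, Zed, 8, 2024)}
Projecting to bid, mid, aname (6 duplicate(s) eliminated): {(23, 19, Hal), (23, 19, Pat), (23, 19, Sam), (8, 8, Hal), (8, 8, Wes), (8, 8, Zed)}

{(23, 19, Hal), (23, 19, Pat), (23, 19, Sam), (8, 8, Hal), (8, 8, Wes), (8, 8, Zed)}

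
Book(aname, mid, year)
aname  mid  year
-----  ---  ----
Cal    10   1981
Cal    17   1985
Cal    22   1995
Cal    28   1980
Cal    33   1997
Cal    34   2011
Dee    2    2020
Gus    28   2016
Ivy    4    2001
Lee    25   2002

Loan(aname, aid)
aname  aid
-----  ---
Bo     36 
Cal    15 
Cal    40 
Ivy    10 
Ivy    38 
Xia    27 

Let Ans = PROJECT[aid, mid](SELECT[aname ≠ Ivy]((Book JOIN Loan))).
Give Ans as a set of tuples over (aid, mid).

{(15, 10), (15, 17), (15, 22), (15, 28), (15, 33), (15, 34), (40, 10), (40, 17), (40, 22), (40, 28), (40, 33), (40, 34)}

Book ⋈ Loan (natural join on aname): {(Cal, 10, 1981, 15), (Cal, 10, 1981, 40), (Cal, 17, 1985, 15), (Cal, 17, 1985, 40), (Cal, 22, 1995, 15), (Cal, 22, 1995, 40), (Cal, 28, 1980, 15), (Cal, 28, 1980, 40), (Cal, 33, 1997, 15), (Cal, 33, 1997, 40), (Cal, 34, 2011, 15), (Cal, 34, 2011, 40), (Ivy, 4, 2001, 10), (Ivy, 4, 2001, 38)}
Filtering on aname ≠ Ivy leaves {(Cal, 10, 1981, 15), (Cal, 10, 1981, 40), (Cal, 17, 1985, 15), (Cal, 17, 1985, 40), (Cal, 22, 1995, 15), (Cal, 22, 1995, 40), (Cal, 28, 1980, 15), (Cal, 28, 1980, 40), (Cal, 33, 1997, 15), (Cal, 33, 1997, 40), (Cal, 34, 2011, 15), (Cal, 34, 2011, 40)}.
Projecting to aid, mid: {(15, 10), (15, 17), (15, 22), (15, 28), (15, 33), (15, 34), (40, 10), (40, 17), (40, 22), (40, 28), (40, 33), (40, 34)}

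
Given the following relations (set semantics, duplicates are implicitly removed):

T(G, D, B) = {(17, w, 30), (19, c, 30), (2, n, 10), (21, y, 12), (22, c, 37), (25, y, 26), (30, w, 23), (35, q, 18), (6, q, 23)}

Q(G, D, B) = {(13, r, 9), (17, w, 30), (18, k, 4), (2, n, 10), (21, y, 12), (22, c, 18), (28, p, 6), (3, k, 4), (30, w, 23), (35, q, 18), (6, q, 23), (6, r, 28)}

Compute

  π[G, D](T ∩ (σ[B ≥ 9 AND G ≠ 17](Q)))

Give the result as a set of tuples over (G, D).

Selection B ≥ 9 AND G ≠ 17: {(13, r, 9), (2, n, 10), (21, y, 12), (22, c, 18), (30, w, 23), (35, q, 18), (6, q, 23), (6, r, 28)}
Intersection: {(17, w, 30), (19, c, 30), (2, n, 10), (21, y, 12), (22, c, 37), (25, y, 26), (30, w, 23), (35, q, 18), (6, q, 23)} with {(13, r, 9), (2, n, 10), (21, y, 12), (22, c, 18), (30, w, 23), (35, q, 18), (6, q, 23), (6, r, 28)} → {(2, n, 10), (21, y, 12), (30, w, 23), (35, q, 18), (6, q, 23)}
π_{G, D} gives {(2, n), (21, y), (30, w), (35, q), (6, q)}.

{(2, n), (21, y), (30, w), (35, q), (6, q)}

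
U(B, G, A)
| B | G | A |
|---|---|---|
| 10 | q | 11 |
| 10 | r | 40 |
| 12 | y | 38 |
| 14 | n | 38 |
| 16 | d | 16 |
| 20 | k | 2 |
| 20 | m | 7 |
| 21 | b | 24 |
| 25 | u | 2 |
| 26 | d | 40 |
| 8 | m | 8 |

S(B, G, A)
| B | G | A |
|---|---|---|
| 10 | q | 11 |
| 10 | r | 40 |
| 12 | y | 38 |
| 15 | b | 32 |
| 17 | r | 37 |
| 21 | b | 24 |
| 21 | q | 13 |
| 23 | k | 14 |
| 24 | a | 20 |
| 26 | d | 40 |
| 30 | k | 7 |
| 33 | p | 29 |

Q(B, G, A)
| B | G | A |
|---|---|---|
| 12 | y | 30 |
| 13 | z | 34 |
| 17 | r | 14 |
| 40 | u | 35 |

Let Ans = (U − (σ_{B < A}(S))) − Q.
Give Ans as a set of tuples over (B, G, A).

{(14, n, 38), (16, d, 16), (20, k, 2), (20, m, 7), (25, u, 2), (8, m, 8)}

Filtering on B < A leaves {(10, q, 11), (10, r, 40), (12, y, 38), (15, b, 32), (17, r, 37), (21, b, 24), (26, d, 40)}.
Difference: {(10, q, 11), (10, r, 40), (12, y, 38), (14, n, 38), (16, d, 16), (20, k, 2), (20, m, 7), (21, b, 24), (25, u, 2), (26, d, 40), (8, m, 8)} with {(10, q, 11), (10, r, 40), (12, y, 38), (15, b, 32), (17, r, 37), (21, b, 24), (26, d, 40)} → {(14, n, 38), (16, d, 16), (20, k, 2), (20, m, 7), (25, u, 2), (8, m, 8)}
Difference: {(14, n, 38), (16, d, 16), (20, k, 2), (20, m, 7), (25, u, 2), (8, m, 8)} with {(12, y, 30), (13, z, 34), (17, r, 14), (40, u, 35)} → {(14, n, 38), (16, d, 16), (20, k, 2), (20, m, 7), (25, u, 2), (8, m, 8)}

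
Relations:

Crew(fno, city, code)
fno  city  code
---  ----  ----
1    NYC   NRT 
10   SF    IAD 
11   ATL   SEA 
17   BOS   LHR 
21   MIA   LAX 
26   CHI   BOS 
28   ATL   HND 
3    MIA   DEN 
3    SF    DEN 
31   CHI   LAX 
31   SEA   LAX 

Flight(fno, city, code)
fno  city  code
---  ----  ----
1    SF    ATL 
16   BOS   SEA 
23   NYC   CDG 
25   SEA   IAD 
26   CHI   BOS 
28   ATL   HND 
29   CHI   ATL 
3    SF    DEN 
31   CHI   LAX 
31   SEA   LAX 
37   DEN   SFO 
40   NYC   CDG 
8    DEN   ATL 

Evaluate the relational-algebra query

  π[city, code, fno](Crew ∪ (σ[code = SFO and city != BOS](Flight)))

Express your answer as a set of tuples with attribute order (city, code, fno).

Apply σ_{code = SFO and city != BOS}; surviving tuples: {(37, DEN, SFO)}
Taking the union: {(1, NYC, NRT), (10, SF, IAD), (11, ATL, SEA), (17, BOS, LHR), (21, MIA, LAX), (26, CHI, BOS), (28, ATL, HND), (3, MIA, DEN), (3, SF, DEN), (31, CHI, LAX), (31, SEA, LAX), (37, DEN, SFO)}
π_{city, code, fno} gives {(ATL, HND, 28), (ATL, SEA, 11), (BOS, LHR, 17), (CHI, BOS, 26), (CHI, LAX, 31), (DEN, SFO, 37), (MIA, DEN, 3), (MIA, LAX, 21), (NYC, NRT, 1), (SEA, LAX, 31), (SF, DEN, 3), (SF, IAD, 10)}.

{(ATL, HND, 28), (ATL, SEA, 11), (BOS, LHR, 17), (CHI, BOS, 26), (CHI, LAX, 31), (DEN, SFO, 37), (MIA, DEN, 3), (MIA, LAX, 21), (NYC, NRT, 1), (SEA, LAX, 31), (SF, DEN, 3), (SF, IAD, 10)}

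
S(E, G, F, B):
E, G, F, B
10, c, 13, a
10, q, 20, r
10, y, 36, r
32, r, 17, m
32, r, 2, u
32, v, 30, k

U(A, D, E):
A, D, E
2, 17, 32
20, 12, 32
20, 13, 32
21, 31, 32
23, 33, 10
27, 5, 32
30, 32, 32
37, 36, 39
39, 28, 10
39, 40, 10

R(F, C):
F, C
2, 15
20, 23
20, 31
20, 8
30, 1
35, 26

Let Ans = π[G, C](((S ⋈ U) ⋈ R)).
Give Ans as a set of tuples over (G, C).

{(q, 23), (q, 31), (q, 8), (r, 15), (v, 1)}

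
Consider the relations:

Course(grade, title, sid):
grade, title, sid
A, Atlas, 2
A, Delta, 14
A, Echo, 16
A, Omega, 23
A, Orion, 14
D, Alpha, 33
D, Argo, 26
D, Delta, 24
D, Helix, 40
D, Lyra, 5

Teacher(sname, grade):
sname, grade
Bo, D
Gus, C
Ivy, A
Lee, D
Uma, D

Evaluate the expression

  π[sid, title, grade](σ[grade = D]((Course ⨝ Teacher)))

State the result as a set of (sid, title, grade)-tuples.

Natural join on grade: {(A, Atlas, 2, Ivy), (A, Delta, 14, Ivy), (A, Echo, 16, Ivy), (A, Omega, 23, Ivy), (A, Orion, 14, Ivy), (D, Alpha, 33, Bo), (D, Alpha, 33, Lee), (D, Alpha, 33, Uma), (D, Argo, 26, Bo), (D, Argo, 26, Lee), (D, Argo, 26, Uma), (D, Delta, 24, Bo), (D, Delta, 24, Lee), (D, Delta, 24, Uma), (D, Helix, 40, Bo), (D, Helix, 40, Lee), (D, Helix, 40, Uma), (D, Lyra, 5, Bo), (D, Lyra, 5, Lee), (D, Lyra, 5, Uma)}
σ[grade = D]: keep tuples satisfying grade = D → {(D, Alpha, 33, Bo), (D, Alpha, 33, Lee), (D, Alpha, 33, Uma), (D, Argo, 26, Bo), (D, Argo, 26, Lee), (D, Argo, 26, Uma), (D, Delta, 24, Bo), (D, Delta, 24, Lee), (D, Delta, 24, Uma), (D, Helix, 40, Bo), (D, Helix, 40, Lee), (D, Helix, 40, Uma), (D, Lyra, 5, Bo), (D, Lyra, 5, Lee), (D, Lyra, 5, Uma)}
Projecting to sid, title, grade (10 duplicate(s) eliminated): {(24, Delta, D), (26, Argo, D), (33, Alpha, D), (40, Helix, D), (5, Lyra, D)}

{(24, Delta, D), (26, Argo, D), (33, Alpha, D), (40, Helix, D), (5, Lyra, D)}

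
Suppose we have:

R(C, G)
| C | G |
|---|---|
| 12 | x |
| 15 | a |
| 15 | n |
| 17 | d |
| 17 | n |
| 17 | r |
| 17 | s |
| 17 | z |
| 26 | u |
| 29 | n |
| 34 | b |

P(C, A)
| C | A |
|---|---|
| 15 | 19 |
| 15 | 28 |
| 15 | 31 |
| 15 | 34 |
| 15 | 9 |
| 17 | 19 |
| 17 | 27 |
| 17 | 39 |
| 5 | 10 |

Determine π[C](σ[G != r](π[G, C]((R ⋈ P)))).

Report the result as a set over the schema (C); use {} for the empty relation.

{15, 17}

Natural join on C: {(15, a, 19), (15, a, 28), (15, a, 31), (15, a, 34), (15, a, 9), (15, n, 19), (15, n, 28), (15, n, 31), (15, n, 34), (15, n, 9), (17, d, 19), (17, d, 27), (17, d, 39), (17, n, 19), (17, n, 27), (17, n, 39), (17, r, 19), (17, r, 27), (17, r, 39), (17, s, 19), (17, s, 27), (17, s, 39), (17, z, 19), (17, z, 27), (17, z, 39)}
π_{G, C} gives {(a, 15), (d, 17), (n, 15), (n, 17), (r, 17), (s, 17), (z, 17)} (18 duplicate(s) eliminated).
Selection G != r: {(a, 15), (d, 17), (n, 15), (n, 17), (s, 17), (z, 17)}
π_{C} gives {15, 17} (4 duplicate(s) eliminated).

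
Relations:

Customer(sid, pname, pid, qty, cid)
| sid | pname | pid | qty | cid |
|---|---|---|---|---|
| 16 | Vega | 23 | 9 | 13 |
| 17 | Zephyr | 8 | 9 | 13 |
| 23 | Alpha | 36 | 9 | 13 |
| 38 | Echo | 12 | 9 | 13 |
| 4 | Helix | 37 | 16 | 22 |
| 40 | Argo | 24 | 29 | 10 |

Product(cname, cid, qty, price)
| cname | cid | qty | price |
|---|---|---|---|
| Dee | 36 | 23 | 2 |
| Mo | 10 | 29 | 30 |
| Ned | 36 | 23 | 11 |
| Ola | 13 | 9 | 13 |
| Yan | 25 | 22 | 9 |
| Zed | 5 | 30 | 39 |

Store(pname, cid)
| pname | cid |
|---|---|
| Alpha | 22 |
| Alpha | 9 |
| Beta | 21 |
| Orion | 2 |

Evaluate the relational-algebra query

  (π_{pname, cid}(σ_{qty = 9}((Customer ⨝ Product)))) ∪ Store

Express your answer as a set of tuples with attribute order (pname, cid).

Natural join on qty, cid: {(16, Vega, 23, 9, 13, Ola, 13), (17, Zephyr, 8, 9, 13, Ola, 13), (23, Alpha, 36, 9, 13, Ola, 13), (38, Echo, 12, 9, 13, Ola, 13), (40, Argo, 24, 29, 10, Mo, 30)}
Apply σ_{qty = 9}; surviving tuples: {(16, Vega, 23, 9, 13, Ola, 13), (17, Zephyr, 8, 9, 13, Ola, 13), (23, Alpha, 36, 9, 13, Ola, 13), (38, Echo, 12, 9, 13, Ola, 13)}
Keep only column(s) pname, cid: {(Alpha, 13), (Echo, 13), (Vega, 13), (Zephyr, 13)}
Taking the union: {(Alpha, 13), (Alpha, 22), (Alpha, 9), (Beta, 21), (Echo, 13), (Orion, 2), (Vega, 13), (Zephyr, 13)}

{(Alpha, 13), (Alpha, 22), (Alpha, 9), (Beta, 21), (Echo, 13), (Orion, 2), (Vega, 13), (Zephyr, 13)}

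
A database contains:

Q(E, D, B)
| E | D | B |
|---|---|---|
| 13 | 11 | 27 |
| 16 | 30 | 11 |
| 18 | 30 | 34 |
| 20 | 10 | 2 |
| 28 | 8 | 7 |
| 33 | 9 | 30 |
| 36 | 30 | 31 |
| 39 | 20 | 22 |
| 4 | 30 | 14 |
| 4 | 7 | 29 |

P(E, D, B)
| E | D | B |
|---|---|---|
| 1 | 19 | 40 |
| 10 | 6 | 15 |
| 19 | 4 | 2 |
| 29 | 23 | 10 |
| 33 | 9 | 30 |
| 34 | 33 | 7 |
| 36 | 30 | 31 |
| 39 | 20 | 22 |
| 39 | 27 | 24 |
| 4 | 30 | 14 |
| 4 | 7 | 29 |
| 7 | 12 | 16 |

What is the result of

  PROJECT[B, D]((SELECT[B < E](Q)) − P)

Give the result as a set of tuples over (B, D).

Selection B < E: {(16, 30, 11), (20, 10, 2), (28, 8, 7), (33, 9, 30), (36, 30, 31), (39, 20, 22)}
Difference: {(16, 30, 11), (20, 10, 2), (28, 8, 7), (33, 9, 30), (36, 30, 31), (39, 20, 22)} with {(1, 19, 40), (10, 6, 15), (19, 4, 2), (29, 23, 10), (33, 9, 30), (34, 33, 7), (36, 30, 31), (39, 20, 22), (39, 27, 24), (4, 30, 14), (4, 7, 29), (7, 12, 16)} → {(16, 30, 11), (20, 10, 2), (28, 8, 7)}
π[B, D]: project onto (B, D) → {(11, 30), (2, 10), (7, 8)}

{(11, 30), (2, 10), (7, 8)}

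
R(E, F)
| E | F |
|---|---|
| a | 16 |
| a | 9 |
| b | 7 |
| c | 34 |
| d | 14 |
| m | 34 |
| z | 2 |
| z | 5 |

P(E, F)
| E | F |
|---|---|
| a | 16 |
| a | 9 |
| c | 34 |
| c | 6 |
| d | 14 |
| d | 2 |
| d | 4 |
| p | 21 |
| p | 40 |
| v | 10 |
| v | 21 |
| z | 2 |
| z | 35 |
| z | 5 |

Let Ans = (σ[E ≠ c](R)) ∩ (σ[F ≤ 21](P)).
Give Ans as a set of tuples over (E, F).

Filtering on E ≠ c leaves {(a, 16), (a, 9), (b, 7), (d, 14), (m, 34), (z, 2), (z, 5)}.
Filtering on F ≤ 21 leaves {(a, 16), (a, 9), (c, 6), (d, 14), (d, 2), (d, 4), (p, 21), (v, 10), (v, 21), (z, 2), (z, 5)}.
Intersection: {(a, 16), (a, 9), (b, 7), (d, 14), (m, 34), (z, 2), (z, 5)} with {(a, 16), (a, 9), (c, 6), (d, 14), (d, 2), (d, 4), (p, 21), (v, 10), (v, 21), (z, 2), (z, 5)} → {(a, 16), (a, 9), (d, 14), (z, 2), (z, 5)}

{(a, 16), (a, 9), (d, 14), (z, 2), (z, 5)}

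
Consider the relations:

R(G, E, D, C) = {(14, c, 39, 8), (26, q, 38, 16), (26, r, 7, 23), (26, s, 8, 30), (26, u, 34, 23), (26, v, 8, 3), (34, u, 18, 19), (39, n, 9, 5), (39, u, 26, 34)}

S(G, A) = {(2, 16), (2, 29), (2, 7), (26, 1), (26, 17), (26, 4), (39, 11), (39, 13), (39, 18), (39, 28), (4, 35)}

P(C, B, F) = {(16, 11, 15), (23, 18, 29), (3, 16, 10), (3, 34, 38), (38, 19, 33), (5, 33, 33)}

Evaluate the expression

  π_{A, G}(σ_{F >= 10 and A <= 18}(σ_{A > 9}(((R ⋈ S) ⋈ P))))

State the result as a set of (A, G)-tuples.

{(11, 39), (13, 39), (17, 26), (18, 39)}

Natural join on G: {(26, q, 38, 16, 1), (26, q, 38, 16, 17), (26, q, 38, 16, 4), (26, r, 7, 23, 1), (26, r, 7, 23, 17), (26, r, 7, 23, 4), (26, s, 8, 30, 1), (26, s, 8, 30, 17), (26, s, 8, 30, 4), (26, u, 34, 23, 1), (26, u, 34, 23, 17), (26, u, 34, 23, 4), (26, v, 8, 3, 1), (26, v, 8, 3, 17), (26, v, 8, 3, 4), (39, n, 9, 5, 11), (39, n, 9, 5, 13), (39, n, 9, 5, 18), (39, n, 9, 5, 28), (39, u, 26, 34, 11), (39, u, 26, 34, 13), (39, u, 26, 34, 18), (39, u, 26, 34, 28)}
Natural join on C: {(26, q, 38, 16, 1, 11, 15), (26, q, 38, 16, 17, 11, 15), (26, q, 38, 16, 4, 11, 15), (26, r, 7, 23, 1, 18, 29), (26, r, 7, 23, 17, 18, 29), (26, r, 7, 23, 4, 18, 29), (26, u, 34, 23, 1, 18, 29), (26, u, 34, 23, 17, 18, 29), (26, u, 34, 23, 4, 18, 29), (26, v, 8, 3, 1, 16, 10), (26, v, 8, 3, 1, 34, 38), (26, v, 8, 3, 17, 16, 10), (26, v, 8, 3, 17, 34, 38), (26, v, 8, 3, 4, 16, 10), (26, v, 8, 3, 4, 34, 38), (39, n, 9, 5, 11, 33, 33), (39, n, 9, 5, 13, 33, 33), (39, n, 9, 5, 18, 33, 33), (39, n, 9, 5, 28, 33, 33)}
Filtering on A > 9 leaves {(26, q, 38, 16, 17, 11, 15), (26, r, 7, 23, 17, 18, 29), (26, u, 34, 23, 17, 18, 29), (26, v, 8, 3, 17, 16, 10), (26, v, 8, 3, 17, 34, 38), (39, n, 9, 5, 11, 33, 33), (39, n, 9, 5, 13, 33, 33), (39, n, 9, 5, 18, 33, 33), (39, n, 9, 5, 28, 33, 33)}.
Filtering on F >= 10 and A <= 18 leaves {(26, q, 38, 16, 17, 11, 15), (26, r, 7, 23, 17, 18, 29), (26, u, 34, 23, 17, 18, 29), (26, v, 8, 3, 17, 16, 10), (26, v, 8, 3, 17, 34, 38), (39, n, 9, 5, 11, 33, 33), (39, n, 9, 5, 13, 33, 33), (39, n, 9, 5, 18, 33, 33)}.
Keep only column(s) A, G (4 duplicate(s) eliminated): {(11, 39), (13, 39), (17, 26), (18, 39)}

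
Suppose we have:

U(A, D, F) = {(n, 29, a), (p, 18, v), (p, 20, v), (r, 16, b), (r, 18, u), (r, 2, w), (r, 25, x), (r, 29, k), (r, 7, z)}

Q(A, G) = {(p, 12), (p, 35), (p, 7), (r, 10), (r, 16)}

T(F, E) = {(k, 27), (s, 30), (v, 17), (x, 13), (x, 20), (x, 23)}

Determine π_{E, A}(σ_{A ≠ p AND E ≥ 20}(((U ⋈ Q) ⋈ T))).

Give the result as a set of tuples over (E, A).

U ⋈ Q (natural join on A): {(p, 18, v, 12), (p, 18, v, 35), (p, 18, v, 7), (p, 20, v, 12), (p, 20, v, 35), (p, 20, v, 7), (r, 16, b, 10), (r, 16, b, 16), (r, 18, u, 10), (r, 18, u, 16), (r, 2, w, 10), (r, 2, w, 16), (r, 25, x, 10), (r, 25, x, 16), (r, 29, k, 10), (r, 29, k, 16), (r, 7, z, 10), (r, 7, z, 16)}
(U ⋈ Q) ⋈ T (natural join on F): {(p, 18, v, 12, 17), (p, 18, v, 35, 17), (p, 18, v, 7, 17), (p, 20, v, 12, 17), (p, 20, v, 35, 17), (p, 20, v, 7, 17), (r, 25, x, 10, 13), (r, 25, x, 10, 20), (r, 25, x, 10, 23), (r, 25, x, 16, 13), (r, 25, x, 16, 20), (r, 25, x, 16, 23), (r, 29, k, 10, 27), (r, 29, k, 16, 27)}
Selection A ≠ p AND E ≥ 20: {(r, 25, x, 10, 20), (r, 25, x, 10, 23), (r, 25, x, 16, 20), (r, 25, x, 16, 23), (r, 29, k, 10, 27), (r, 29, k, 16, 27)}
Projecting to E, A (3 duplicate(s) eliminated): {(20, r), (23, r), (27, r)}

{(20, r), (23, r), (27, r)}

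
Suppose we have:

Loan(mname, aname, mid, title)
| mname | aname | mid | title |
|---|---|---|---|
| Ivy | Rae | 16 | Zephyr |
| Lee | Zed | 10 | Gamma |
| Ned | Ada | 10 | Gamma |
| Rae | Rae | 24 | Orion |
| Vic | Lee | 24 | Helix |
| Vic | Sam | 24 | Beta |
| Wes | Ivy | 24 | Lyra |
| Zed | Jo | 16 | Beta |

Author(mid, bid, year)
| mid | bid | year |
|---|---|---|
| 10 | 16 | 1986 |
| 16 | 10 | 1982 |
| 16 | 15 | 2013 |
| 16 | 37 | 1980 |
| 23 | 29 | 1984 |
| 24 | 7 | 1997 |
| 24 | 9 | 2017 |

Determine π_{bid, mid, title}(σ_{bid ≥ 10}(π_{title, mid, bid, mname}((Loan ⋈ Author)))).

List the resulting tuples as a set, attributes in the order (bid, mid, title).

{(10, 16, Beta), (10, 16, Zephyr), (15, 16, Beta), (15, 16, Zephyr), (16, 10, Gamma), (37, 16, Beta), (37, 16, Zephyr)}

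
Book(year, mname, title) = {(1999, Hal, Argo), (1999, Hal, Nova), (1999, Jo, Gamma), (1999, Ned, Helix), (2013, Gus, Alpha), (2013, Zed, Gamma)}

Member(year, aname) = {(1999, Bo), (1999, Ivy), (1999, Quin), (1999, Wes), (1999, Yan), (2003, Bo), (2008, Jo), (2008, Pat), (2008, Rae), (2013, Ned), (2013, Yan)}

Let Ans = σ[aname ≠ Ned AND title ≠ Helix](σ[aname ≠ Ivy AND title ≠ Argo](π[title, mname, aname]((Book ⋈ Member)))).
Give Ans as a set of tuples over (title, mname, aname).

Book ⋈ Member (natural join on year): {(1999, Hal, Argo, Bo), (1999, Hal, Argo, Ivy), (1999, Hal, Argo, Quin), (1999, Hal, Argo, Wes), (1999, Hal, Argo, Yan), (1999, Hal, Nova, Bo), (1999, Hal, Nova, Ivy), (1999, Hal, Nova, Quin), (1999, Hal, Nova, Wes), (1999, Hal, Nova, Yan), (1999, Jo, Gamma, Bo), (1999, Jo, Gamma, Ivy), (1999, Jo, Gamma, Quin), (1999, Jo, Gamma, Wes), (1999, Jo, Gamma, Yan), (1999, Ned, Helix, Bo), (1999, Ned, Helix, Ivy), (1999, Ned, Helix, Quin), (1999, Ned, Helix, Wes), (1999, Ned, Helix, Yan), (2013, Gus, Alpha, Ned), (2013, Gus, Alpha, Yan), (2013, Zed, Gamma, Ned), (2013, Zed, Gamma, Yan)}
Projecting to title, mname, aname: {(Alpha, Gus, Ned), (Alpha, Gus, Yan), (Argo, Hal, Bo), (Argo, Hal, Ivy), (Argo, Hal, Quin), (Argo, Hal, Wes), (Argo, Hal, Yan), (Gamma, Jo, Bo), (Gamma, Jo, Ivy), (Gamma, Jo, Quin), (Gamma, Jo, Wes), (Gamma, Jo, Yan), (Gamma, Zed, Ned), (Gamma, Zed, Yan), (Helix, Ned, Bo), (Helix, Ned, Ivy), (Helix, Ned, Quin), (Helix, Ned, Wes), (Helix, Ned, Yan), (Nova, Hal, Bo), (Nova, Hal, Ivy), (Nova, Hal, Quin), (Nova, Hal, Wes), (Nova, Hal, Yan)}
σ[aname ≠ Ivy AND title ≠ Argo]: keep tuples satisfying aname ≠ Ivy AND title ≠ Argo → {(Alpha, Gus, Ned), (Alpha, Gus, Yan), (Gamma, Jo, Bo), (Gamma, Jo, Quin), (Gamma, Jo, Wes), (Gamma, Jo, Yan), (Gamma, Zed, Ned), (Gamma, Zed, Yan), (Helix, Ned, Bo), (Helix, Ned, Quin), (Helix, Ned, Wes), (Helix, Ned, Yan), (Nova, Hal, Bo), (Nova, Hal, Quin), (Nova, Hal, Wes), (Nova, Hal, Yan)}
σ[aname ≠ Ned AND title ≠ Helix]: keep tuples satisfying aname ≠ Ned AND title ≠ Helix → {(Alpha, Gus, Yan), (Gamma, Jo, Bo), (Gamma, Jo, Quin), (Gamma, Jo, Wes), (Gamma, Jo, Yan), (Gamma, Zed, Yan), (Nova, Hal, Bo), (Nova, Hal, Quin), (Nova, Hal, Wes), (Nova, Hal, Yan)}

{(Alpha, Gus, Yan), (Gamma, Jo, Bo), (Gamma, Jo, Quin), (Gamma, Jo, Wes), (Gamma, Jo, Yan), (Gamma, Zed, Yan), (Nova, Hal, Bo), (Nova, Hal, Quin), (Nova, Hal, Wes), (Nova, Hal, Yan)}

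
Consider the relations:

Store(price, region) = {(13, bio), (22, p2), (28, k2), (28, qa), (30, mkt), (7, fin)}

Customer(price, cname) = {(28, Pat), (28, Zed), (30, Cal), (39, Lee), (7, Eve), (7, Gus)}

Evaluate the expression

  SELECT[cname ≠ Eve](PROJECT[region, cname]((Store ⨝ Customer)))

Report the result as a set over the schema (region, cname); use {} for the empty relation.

Natural join on price: {(28, k2, Pat), (28, k2, Zed), (28, qa, Pat), (28, qa, Zed), (30, mkt, Cal), (7, fin, Eve), (7, fin, Gus)}
π_{region, cname} gives {(fin, Eve), (fin, Gus), (k2, Pat), (k2, Zed), (mkt, Cal), (qa, Pat), (qa, Zed)}.
σ[cname ≠ Eve]: keep tuples satisfying cname ≠ Eve → {(fin, Gus), (k2, Pat), (k2, Zed), (mkt, Cal), (qa, Pat), (qa, Zed)}

{(fin, Gus), (k2, Pat), (k2, Zed), (mkt, Cal), (qa, Pat), (qa, Zed)}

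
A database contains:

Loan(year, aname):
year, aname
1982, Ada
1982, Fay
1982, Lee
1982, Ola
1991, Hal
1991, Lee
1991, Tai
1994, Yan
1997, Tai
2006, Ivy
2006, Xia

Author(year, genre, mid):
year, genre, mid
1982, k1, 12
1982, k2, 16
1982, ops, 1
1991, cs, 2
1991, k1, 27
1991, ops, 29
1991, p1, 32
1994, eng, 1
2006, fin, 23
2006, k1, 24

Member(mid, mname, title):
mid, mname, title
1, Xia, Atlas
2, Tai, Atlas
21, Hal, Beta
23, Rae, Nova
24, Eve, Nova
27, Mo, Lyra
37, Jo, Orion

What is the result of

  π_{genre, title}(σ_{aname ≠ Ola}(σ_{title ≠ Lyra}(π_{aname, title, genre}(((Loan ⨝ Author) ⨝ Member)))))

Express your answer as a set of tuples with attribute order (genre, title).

{(cs, Atlas), (eng, Atlas), (fin, Nova), (k1, Nova), (ops, Atlas)}

Natural join on year: {(1982, Ada, k1, 12), (1982, Ada, k2, 16), (1982, Ada, ops, 1), (1982, Fay, k1, 12), (1982, Fay, k2, 16), (1982, Fay, ops, 1), (1982, Lee, k1, 12), (1982, Lee, k2, 16), (1982, Lee, ops, 1), (1982, Ola, k1, 12), (1982, Ola, k2, 16), (1982, Ola, ops, 1), (1991, Hal, cs, 2), (1991, Hal, k1, 27), (1991, Hal, ops, 29), (1991, Hal, p1, 32), (1991, Lee, cs, 2), (1991, Lee, k1, 27), (1991, Lee, ops, 29), (1991, Lee, p1, 32), (1991, Tai, cs, 2), (1991, Tai, k1, 27), (1991, Tai, ops, 29), (1991, Tai, p1, 32), (1994, Yan, eng, 1), (2006, Ivy, fin, 23), (2006, Ivy, k1, 24), (2006, Xia, fin, 23), (2006, Xia, k1, 24)}
Natural join on mid: {(1982, Ada, ops, 1, Xia, Atlas), (1982, Fay, ops, 1, Xia, Atlas), (1982, Lee, ops, 1, Xia, Atlas), (1982, Ola, ops, 1, Xia, Atlas), (1991, Hal, cs, 2, Tai, Atlas), (1991, Hal, k1, 27, Mo, Lyra), (1991, Lee, cs, 2, Tai, Atlas), (1991, Lee, k1, 27, Mo, Lyra), (1991, Tai, cs, 2, Tai, Atlas), (1991, Tai, k1, 27, Mo, Lyra), (1994, Yan, eng, 1, Xia, Atlas), (2006, Ivy, fin, 23, Rae, Nova), (2006, Ivy, k1, 24, Eve, Nova), (2006, Xia, fin, 23, Rae, Nova), (2006, Xia, k1, 24, Eve, Nova)}
π_{aname, title, genre} gives {(Ada, Atlas, ops), (Fay, Atlas, ops), (Hal, Atlas, cs), (Hal, Lyra, k1), (Ivy, Nova, fin), (Ivy, Nova, k1), (Lee, Atlas, cs), (Lee, Atlas, ops), (Lee, Lyra, k1), (Ola, Atlas, ops), (Tai, Atlas, cs), (Tai, Lyra, k1), (Xia, Nova, fin), (Xia, Nova, k1), (Yan, Atlas, eng)}.
Apply σ_{title ≠ Lyra}; surviving tuples: {(Ada, Atlas, ops), (Fay, Atlas, ops), (Hal, Atlas, cs), (Ivy, Nova, fin), (Ivy, Nova, k1), (Lee, Atlas, cs), (Lee, Atlas, ops), (Ola, Atlas, ops), (Tai, Atlas, cs), (Xia, Nova, fin), (Xia, Nova, k1), (Yan, Atlas, eng)}
Apply σ_{aname ≠ Ola}; surviving tuples: {(Ada, Atlas, ops), (Fay, Atlas, ops), (Hal, Atlas, cs), (Ivy, Nova, fin), (Ivy, Nova, k1), (Lee, Atlas, cs), (Lee, Atlas, ops), (Tai, Atlas, cs), (Xia, Nova, fin), (Xia, Nova, k1), (Yan, Atlas, eng)}
π_{genre, title} gives {(cs, Atlas), (eng, Atlas), (fin, Nova), (k1, Nova), (ops, Atlas)} (6 duplicate(s) eliminated).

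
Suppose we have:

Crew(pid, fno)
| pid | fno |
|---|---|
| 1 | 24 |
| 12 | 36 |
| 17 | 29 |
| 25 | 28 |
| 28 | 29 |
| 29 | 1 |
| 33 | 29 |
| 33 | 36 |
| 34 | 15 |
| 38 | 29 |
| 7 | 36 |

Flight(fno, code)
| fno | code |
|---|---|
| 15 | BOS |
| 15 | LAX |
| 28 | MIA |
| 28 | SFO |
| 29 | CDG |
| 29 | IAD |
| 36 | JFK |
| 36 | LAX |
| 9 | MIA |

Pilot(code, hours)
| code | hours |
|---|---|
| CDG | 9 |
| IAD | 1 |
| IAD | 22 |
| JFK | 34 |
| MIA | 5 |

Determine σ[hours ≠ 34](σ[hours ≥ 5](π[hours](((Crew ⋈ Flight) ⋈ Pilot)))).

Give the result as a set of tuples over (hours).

{22, 5, 9}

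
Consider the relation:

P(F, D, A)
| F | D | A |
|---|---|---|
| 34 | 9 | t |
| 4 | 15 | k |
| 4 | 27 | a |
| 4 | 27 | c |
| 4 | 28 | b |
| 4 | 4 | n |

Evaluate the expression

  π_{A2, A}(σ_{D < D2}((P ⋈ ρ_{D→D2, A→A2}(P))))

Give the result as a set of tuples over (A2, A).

ρ[D→D2, A→A2]: schema becomes (F, D2, A2); tuples unchanged.
Joining P and ρ_{D→D2, A→A2}(P) on F yields {(34, 9, t, 9, t), (4, 15, k, 15, k), (4, 15, k, 27, a), (4, 15, k, 27, c), (4, 15, k, 28, b), (4, 15, k, 4, n), (4, 27, a, 15, k), (4, 27, a, 27, a), (4, 27, a, 27, c), (4, 27, a, 28, b), (4, 27, a, 4, n), (4, 27, c, 15, k), (4, 27, c, 27, a), (4, 27, c, 27, c), (4, 27, c, 28, b), (4, 27, c, 4, n), (4, 28, b, 15, k), (4, 28, b, 27, a), (4, 28, b, 27, c), (4, 28, b, 28, b), (4, 28, b, 4, n), (4, 4, n, 15, k), (4, 4, n, 27, a), (4, 4, n, 27, c), (4, 4, n, 28, b), (4, 4, n, 4, n)}.
Selection D < D2: {(4, 15, k, 27, a), (4, 15, k, 27, c), (4, 15, k, 28, b), (4, 27, a, 28, b), (4, 27, c, 28, b), (4, 4, n, 15, k), (4, 4, n, 27, a), (4, 4, n, 27, c), (4, 4, n, 28, b)}
Projecting to A2, A: {(a, k), (a, n), (b, a), (b, c), (b, k), (b, n), (c, k), (c, n), (k, n)}

{(a, k), (a, n), (b, a), (b, c), (b, k), (b, n), (c, k), (c, n), (k, n)}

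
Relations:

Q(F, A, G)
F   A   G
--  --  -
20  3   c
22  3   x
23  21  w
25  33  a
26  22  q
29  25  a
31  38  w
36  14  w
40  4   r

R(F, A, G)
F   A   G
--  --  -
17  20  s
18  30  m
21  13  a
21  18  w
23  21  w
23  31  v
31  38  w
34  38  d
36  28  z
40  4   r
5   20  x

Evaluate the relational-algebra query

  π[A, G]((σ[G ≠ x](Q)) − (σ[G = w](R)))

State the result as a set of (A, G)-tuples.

{(14, w), (22, q), (25, a), (3, c), (33, a), (4, r)}

Selection G ≠ x: {(20, 3, c), (23, 21, w), (25, 33, a), (26, 22, q), (29, 25, a), (31, 38, w), (36, 14, w), (40, 4, r)}
Selection G = w: {(21, 18, w), (23, 21, w), (31, 38, w)}
Set difference of the two operands is {(20, 3, c), (25, 33, a), (26, 22, q), (29, 25, a), (36, 14, w), (40, 4, r)}.
Keep only column(s) A, G: {(14, w), (22, q), (25, a), (3, c), (33, a), (4, r)}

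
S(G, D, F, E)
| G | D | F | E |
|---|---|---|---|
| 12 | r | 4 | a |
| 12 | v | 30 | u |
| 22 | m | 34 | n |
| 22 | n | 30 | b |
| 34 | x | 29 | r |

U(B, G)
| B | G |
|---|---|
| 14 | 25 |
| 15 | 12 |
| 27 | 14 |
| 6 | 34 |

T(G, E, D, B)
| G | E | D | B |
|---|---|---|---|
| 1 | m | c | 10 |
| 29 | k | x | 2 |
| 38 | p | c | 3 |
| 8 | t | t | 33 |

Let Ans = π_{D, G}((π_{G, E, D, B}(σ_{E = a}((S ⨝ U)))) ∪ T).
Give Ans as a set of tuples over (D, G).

{(c, 1), (c, 38), (r, 12), (t, 8), (x, 29)}

S ⋈ U (natural join on G): {(12, r, 4, a, 15), (12, v, 30, u, 15), (34, x, 29, r, 6)}
σ[E = a]: keep tuples satisfying E = a → {(12, r, 4, a, 15)}
Keep only column(s) G, E, D, B: {(12, a, r, 15)}
Taking the union: {(1, m, c, 10), (12, a, r, 15), (29, k, x, 2), (38, p, c, 3), (8, t, t, 33)}
Keep only column(s) D, G: {(c, 1), (c, 38), (r, 12), (t, 8), (x, 29)}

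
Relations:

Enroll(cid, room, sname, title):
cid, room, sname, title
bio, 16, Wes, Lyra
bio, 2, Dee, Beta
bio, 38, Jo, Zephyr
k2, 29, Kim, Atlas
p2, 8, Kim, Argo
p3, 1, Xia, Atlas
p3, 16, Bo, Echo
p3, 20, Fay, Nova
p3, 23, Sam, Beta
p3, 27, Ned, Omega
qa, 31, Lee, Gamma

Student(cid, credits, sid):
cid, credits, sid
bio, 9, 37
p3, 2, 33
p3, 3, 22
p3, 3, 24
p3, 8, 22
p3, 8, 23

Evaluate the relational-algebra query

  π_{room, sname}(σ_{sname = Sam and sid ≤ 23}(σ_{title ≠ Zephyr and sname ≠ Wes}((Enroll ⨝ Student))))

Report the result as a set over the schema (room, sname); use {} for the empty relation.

{(23, Sam)}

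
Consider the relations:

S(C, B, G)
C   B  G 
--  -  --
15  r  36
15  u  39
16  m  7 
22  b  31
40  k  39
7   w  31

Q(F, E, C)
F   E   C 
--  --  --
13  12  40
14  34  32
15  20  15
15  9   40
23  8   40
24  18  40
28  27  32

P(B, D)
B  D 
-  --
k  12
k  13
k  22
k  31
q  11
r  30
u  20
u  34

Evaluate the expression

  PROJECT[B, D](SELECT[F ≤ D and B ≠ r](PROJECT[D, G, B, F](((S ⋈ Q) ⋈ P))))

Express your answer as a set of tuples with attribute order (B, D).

{(k, 13), (k, 22), (k, 31), (u, 20), (u, 34)}

Natural join on C: {(15, r, 36, 15, 20), (15, u, 39, 15, 20), (40, k, 39, 13, 12), (40, k, 39, 15, 9), (40, k, 39, 23, 8), (40, k, 39, 24, 18)}
Natural join on B: {(15, r, 36, 15, 20, 30), (15, u, 39, 15, 20, 20), (15, u, 39, 15, 20, 34), (40, k, 39, 13, 12, 12), (40, k, 39, 13, 12, 13), (40, k, 39, 13, 12, 22), (40, k, 39, 13, 12, 31), (40, k, 39, 15, 9, 12), (40, k, 39, 15, 9, 13), (40, k, 39, 15, 9, 22), (40, k, 39, 15, 9, 31), (40, k, 39, 23, 8, 12), (40, k, 39, 23, 8, 13), (40, k, 39, 23, 8, 22), (40, k, 39, 23, 8, 31), (40, k, 39, 24, 18, 12), (40, k, 39, 24, 18, 13), (40, k, 39, 24, 18, 22), (40, k, 39, 24, 18, 31)}
π_{D, G, B, F} gives {(12, 39, k, 13), (12, 39, k, 15), (12, 39, k, 23), (12, 39, k, 24), (13, 39, k, 13), (13, 39, k, 15), (13, 39, k, 23), (13, 39, k, 24), (20, 39, u, 15), (22, 39, k, 13), (22, 39, k, 15), (22, 39, k, 23), (22, 39, k, 24), (30, 36, r, 15), (31, 39, k, 13), (31, 39, k, 15), (31, 39, k, 23), (31, 39, k, 24), (34, 39, u, 15)}.
σ[F ≤ D and B ≠ r]: keep tuples satisfying F ≤ D and B ≠ r → {(13, 39, k, 13), (20, 39, u, 15), (22, 39, k, 13), (22, 39, k, 15), (31, 39, k, 13), (31, 39, k, 15), (31, 39, k, 23), (31, 39, k, 24), (34, 39, u, 15)}
π_{B, D} gives {(k, 13), (k, 22), (k, 31), (u, 20), (u, 34)} (4 duplicate(s) eliminated).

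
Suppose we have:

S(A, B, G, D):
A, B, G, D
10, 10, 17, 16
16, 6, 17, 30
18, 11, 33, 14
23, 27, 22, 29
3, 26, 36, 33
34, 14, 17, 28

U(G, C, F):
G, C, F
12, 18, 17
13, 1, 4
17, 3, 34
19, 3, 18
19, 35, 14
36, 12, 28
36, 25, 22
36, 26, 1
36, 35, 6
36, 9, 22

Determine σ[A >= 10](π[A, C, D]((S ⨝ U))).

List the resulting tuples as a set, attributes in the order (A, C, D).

S ⋈ U (natural join on G): {(10, 10, 17, 16, 3, 34), (16, 6, 17, 30, 3, 34), (3, 26, 36, 33, 12, 28), (3, 26, 36, 33, 25, 22), (3, 26, 36, 33, 26, 1), (3, 26, 36, 33, 35, 6), (3, 26, 36, 33, 9, 22), (34, 14, 17, 28, 3, 34)}
Projecting to A, C, D: {(10, 3, 16), (16, 3, 30), (3, 12, 33), (3, 25, 33), (3, 26, 33), (3, 35, 33), (3, 9, 33), (34, 3, 28)}
Selection A >= 10: {(10, 3, 16), (16, 3, 30), (34, 3, 28)}

{(10, 3, 16), (16, 3, 30), (34, 3, 28)}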